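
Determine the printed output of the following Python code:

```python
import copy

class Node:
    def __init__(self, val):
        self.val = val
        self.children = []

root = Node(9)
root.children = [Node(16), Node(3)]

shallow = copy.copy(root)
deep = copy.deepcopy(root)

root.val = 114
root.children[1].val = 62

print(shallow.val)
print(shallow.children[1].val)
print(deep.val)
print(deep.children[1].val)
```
9
62
9
3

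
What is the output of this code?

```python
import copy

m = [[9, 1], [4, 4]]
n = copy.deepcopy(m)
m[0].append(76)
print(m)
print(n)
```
[[9, 1, 76], [4, 4]]
[[9, 1], [4, 4]]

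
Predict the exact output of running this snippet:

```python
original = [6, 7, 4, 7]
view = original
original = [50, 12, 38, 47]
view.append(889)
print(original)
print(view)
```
[50, 12, 38, 47]
[6, 7, 4, 7, 889]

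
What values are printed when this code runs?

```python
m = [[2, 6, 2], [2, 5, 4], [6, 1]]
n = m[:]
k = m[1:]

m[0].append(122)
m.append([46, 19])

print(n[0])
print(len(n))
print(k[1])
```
[2, 6, 2, 122]
3
[6, 1]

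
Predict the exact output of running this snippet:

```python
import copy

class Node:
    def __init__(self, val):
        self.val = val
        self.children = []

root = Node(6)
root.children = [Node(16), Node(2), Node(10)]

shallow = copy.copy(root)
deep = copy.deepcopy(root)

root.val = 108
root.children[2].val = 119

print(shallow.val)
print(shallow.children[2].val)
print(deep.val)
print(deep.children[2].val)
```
6
119
6
10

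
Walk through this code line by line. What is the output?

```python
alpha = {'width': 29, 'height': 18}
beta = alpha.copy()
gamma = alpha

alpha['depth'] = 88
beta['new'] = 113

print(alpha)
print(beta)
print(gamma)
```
{'width': 29, 'height': 18, 'depth': 88}
{'width': 29, 'height': 18, 'new': 113}
{'width': 29, 'height': 18, 'depth': 88}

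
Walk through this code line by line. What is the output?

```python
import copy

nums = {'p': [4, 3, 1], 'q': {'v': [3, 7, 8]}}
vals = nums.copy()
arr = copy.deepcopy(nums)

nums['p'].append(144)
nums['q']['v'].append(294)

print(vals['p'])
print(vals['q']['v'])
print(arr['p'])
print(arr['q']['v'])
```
[4, 3, 1, 144]
[3, 7, 8, 294]
[4, 3, 1]
[3, 7, 8]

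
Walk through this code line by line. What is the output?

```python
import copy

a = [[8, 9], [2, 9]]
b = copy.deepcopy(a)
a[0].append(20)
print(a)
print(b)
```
[[8, 9, 20], [2, 9]]
[[8, 9], [2, 9]]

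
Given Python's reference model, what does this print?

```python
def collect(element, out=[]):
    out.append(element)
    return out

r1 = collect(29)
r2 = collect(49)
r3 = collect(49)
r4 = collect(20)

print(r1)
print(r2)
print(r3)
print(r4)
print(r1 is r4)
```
[29, 49, 49, 20]
[29, 49, 49, 20]
[29, 49, 49, 20]
[29, 49, 49, 20]
True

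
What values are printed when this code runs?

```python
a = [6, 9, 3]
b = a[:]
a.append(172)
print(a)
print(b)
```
[6, 9, 3, 172]
[6, 9, 3]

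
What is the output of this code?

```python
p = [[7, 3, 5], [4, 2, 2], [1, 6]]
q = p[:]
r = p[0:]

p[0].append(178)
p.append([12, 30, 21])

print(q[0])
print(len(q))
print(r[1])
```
[7, 3, 5, 178]
3
[4, 2, 2]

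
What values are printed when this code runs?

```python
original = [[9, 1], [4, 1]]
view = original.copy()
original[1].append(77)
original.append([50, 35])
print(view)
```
[[9, 1], [4, 1, 77]]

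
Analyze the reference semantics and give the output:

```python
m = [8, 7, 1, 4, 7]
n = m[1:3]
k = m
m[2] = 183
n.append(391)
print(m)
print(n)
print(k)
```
[8, 7, 183, 4, 7]
[7, 1, 391]
[8, 7, 183, 4, 7]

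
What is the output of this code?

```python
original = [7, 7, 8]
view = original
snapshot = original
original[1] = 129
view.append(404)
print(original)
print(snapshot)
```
[7, 129, 8, 404]
[7, 129, 8, 404]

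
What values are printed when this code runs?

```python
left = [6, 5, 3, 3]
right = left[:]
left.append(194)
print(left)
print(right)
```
[6, 5, 3, 3, 194]
[6, 5, 3, 3]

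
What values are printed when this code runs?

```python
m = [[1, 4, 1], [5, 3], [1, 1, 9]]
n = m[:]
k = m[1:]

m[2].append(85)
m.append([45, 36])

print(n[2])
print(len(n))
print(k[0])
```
[1, 1, 9, 85]
3
[5, 3]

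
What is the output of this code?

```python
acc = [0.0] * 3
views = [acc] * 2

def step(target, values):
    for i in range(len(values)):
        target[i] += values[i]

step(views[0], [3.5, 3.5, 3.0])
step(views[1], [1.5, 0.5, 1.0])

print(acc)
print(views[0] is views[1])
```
[5.0, 4.0, 4.0]
True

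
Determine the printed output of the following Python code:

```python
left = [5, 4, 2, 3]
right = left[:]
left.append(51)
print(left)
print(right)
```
[5, 4, 2, 3, 51]
[5, 4, 2, 3]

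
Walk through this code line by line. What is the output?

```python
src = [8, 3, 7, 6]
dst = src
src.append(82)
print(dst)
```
[8, 3, 7, 6, 82]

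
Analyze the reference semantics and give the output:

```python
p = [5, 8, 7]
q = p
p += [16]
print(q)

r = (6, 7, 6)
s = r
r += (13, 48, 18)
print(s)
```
[5, 8, 7, 16]
(6, 7, 6)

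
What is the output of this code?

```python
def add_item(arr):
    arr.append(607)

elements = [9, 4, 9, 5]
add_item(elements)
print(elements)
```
[9, 4, 9, 5, 607]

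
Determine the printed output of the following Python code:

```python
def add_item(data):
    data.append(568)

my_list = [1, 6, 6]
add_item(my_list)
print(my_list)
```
[1, 6, 6, 568]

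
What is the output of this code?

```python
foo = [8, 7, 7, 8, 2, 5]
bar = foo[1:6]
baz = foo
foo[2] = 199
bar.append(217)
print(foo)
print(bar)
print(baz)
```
[8, 7, 199, 8, 2, 5]
[7, 7, 8, 2, 5, 217]
[8, 7, 199, 8, 2, 5]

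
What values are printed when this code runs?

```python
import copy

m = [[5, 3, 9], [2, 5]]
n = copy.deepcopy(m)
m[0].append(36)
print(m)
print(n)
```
[[5, 3, 9, 36], [2, 5]]
[[5, 3, 9], [2, 5]]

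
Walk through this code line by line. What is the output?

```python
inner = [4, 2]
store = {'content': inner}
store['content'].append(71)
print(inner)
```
[4, 2, 71]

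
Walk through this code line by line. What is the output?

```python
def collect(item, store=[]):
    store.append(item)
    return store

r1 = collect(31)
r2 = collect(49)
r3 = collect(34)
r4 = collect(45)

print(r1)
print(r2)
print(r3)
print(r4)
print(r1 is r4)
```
[31, 49, 34, 45]
[31, 49, 34, 45]
[31, 49, 34, 45]
[31, 49, 34, 45]
True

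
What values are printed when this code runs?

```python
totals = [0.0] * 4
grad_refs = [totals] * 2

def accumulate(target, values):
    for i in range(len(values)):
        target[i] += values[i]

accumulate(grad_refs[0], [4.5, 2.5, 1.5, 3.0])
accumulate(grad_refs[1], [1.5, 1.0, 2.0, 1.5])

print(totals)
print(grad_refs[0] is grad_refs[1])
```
[6.0, 3.5, 3.5, 4.5]
True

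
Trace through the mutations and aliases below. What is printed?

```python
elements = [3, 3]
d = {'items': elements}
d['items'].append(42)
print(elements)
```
[3, 3, 42]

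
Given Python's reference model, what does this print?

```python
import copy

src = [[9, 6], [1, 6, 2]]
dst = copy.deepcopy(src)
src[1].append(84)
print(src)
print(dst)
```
[[9, 6], [1, 6, 2, 84]]
[[9, 6], [1, 6, 2]]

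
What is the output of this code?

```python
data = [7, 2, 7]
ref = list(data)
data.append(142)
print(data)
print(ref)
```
[7, 2, 7, 142]
[7, 2, 7]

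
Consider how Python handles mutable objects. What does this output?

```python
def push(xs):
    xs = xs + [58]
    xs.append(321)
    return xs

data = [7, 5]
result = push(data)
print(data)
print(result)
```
[7, 5]
[7, 5, 58, 321]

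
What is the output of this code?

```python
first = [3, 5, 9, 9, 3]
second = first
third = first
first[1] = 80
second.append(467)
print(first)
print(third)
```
[3, 80, 9, 9, 3, 467]
[3, 80, 9, 9, 3, 467]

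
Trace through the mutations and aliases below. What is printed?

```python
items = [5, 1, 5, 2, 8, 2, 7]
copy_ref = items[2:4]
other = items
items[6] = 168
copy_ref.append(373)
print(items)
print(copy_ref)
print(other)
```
[5, 1, 5, 2, 8, 2, 168]
[5, 2, 373]
[5, 1, 5, 2, 8, 2, 168]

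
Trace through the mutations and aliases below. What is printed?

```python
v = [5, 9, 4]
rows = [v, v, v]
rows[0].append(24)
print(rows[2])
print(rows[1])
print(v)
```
[5, 9, 4, 24]
[5, 9, 4, 24]
[5, 9, 4, 24]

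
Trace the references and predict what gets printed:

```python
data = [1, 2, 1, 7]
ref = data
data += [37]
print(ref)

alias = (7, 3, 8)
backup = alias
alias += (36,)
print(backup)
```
[1, 2, 1, 7, 37]
(7, 3, 8)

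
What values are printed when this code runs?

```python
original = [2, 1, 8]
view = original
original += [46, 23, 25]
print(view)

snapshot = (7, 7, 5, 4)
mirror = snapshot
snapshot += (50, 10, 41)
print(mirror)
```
[2, 1, 8, 46, 23, 25]
(7, 7, 5, 4)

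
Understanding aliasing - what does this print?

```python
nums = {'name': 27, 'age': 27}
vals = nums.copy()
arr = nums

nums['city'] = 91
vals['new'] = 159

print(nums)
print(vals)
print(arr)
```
{'name': 27, 'age': 27, 'city': 91}
{'name': 27, 'age': 27, 'new': 159}
{'name': 27, 'age': 27, 'city': 91}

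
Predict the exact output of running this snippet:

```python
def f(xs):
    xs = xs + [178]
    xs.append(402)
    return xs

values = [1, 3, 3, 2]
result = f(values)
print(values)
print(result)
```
[1, 3, 3, 2]
[1, 3, 3, 2, 178, 402]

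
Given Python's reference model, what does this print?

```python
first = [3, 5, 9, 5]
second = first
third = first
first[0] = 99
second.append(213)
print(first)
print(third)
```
[99, 5, 9, 5, 213]
[99, 5, 9, 5, 213]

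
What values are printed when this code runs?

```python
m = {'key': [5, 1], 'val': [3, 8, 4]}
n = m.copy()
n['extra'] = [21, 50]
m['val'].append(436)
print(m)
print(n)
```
{'key': [5, 1], 'val': [3, 8, 4, 436]}
{'key': [5, 1], 'val': [3, 8, 4, 436], 'extra': [21, 50]}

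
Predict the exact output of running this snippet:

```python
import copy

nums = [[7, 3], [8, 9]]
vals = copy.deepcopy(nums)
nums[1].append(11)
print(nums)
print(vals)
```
[[7, 3], [8, 9, 11]]
[[7, 3], [8, 9]]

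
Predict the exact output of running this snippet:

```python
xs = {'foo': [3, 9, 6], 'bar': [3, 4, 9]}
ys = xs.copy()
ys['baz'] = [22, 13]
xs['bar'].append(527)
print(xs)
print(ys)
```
{'foo': [3, 9, 6], 'bar': [3, 4, 9, 527]}
{'foo': [3, 9, 6], 'bar': [3, 4, 9, 527], 'baz': [22, 13]}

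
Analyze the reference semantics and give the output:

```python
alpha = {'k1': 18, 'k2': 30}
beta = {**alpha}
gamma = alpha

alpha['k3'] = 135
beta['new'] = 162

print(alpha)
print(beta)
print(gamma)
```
{'k1': 18, 'k2': 30, 'k3': 135}
{'k1': 18, 'k2': 30, 'new': 162}
{'k1': 18, 'k2': 30, 'k3': 135}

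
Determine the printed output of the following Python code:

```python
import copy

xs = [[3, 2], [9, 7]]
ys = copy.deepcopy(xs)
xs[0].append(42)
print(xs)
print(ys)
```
[[3, 2, 42], [9, 7]]
[[3, 2], [9, 7]]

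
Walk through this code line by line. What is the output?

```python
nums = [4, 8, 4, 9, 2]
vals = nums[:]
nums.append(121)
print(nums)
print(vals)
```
[4, 8, 4, 9, 2, 121]
[4, 8, 4, 9, 2]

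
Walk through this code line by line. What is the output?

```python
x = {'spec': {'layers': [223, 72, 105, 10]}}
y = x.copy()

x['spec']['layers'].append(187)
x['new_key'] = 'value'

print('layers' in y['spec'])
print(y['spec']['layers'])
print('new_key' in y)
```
True
[223, 72, 105, 10, 187]
False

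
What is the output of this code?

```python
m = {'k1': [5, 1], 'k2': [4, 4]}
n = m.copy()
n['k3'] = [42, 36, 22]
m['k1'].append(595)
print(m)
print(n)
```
{'k1': [5, 1, 595], 'k2': [4, 4]}
{'k1': [5, 1, 595], 'k2': [4, 4], 'k3': [42, 36, 22]}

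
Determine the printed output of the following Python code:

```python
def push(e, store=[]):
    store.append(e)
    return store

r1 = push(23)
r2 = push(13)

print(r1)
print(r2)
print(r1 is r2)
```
[23, 13]
[23, 13]
True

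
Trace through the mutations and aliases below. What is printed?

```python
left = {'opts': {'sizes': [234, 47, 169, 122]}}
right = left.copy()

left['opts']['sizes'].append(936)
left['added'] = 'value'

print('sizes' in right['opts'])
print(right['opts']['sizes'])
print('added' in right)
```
True
[234, 47, 169, 122, 936]
False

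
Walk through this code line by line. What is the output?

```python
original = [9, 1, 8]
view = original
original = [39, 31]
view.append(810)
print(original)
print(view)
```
[39, 31]
[9, 1, 8, 810]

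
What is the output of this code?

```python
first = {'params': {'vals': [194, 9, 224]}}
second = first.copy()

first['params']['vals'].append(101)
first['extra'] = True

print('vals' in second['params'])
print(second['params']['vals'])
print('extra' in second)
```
True
[194, 9, 224, 101]
False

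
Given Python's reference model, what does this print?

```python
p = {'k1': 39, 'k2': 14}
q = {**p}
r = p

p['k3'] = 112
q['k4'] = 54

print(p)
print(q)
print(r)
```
{'k1': 39, 'k2': 14, 'k3': 112}
{'k1': 39, 'k2': 14, 'k4': 54}
{'k1': 39, 'k2': 14, 'k3': 112}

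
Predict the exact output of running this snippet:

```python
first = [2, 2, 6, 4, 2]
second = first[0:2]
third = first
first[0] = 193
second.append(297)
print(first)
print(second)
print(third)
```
[193, 2, 6, 4, 2]
[2, 2, 297]
[193, 2, 6, 4, 2]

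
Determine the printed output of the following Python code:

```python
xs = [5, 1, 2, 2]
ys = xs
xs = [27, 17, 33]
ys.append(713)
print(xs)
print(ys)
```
[27, 17, 33]
[5, 1, 2, 2, 713]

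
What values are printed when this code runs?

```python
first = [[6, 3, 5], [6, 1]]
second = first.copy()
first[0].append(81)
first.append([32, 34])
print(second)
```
[[6, 3, 5, 81], [6, 1]]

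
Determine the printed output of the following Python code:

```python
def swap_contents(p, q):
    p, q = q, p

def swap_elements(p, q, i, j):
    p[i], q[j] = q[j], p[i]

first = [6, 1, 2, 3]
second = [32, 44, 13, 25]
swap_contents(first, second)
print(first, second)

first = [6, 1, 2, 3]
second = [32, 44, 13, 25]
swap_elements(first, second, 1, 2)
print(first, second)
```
[6, 1, 2, 3] [32, 44, 13, 25]
[6, 13, 2, 3] [32, 44, 1, 25]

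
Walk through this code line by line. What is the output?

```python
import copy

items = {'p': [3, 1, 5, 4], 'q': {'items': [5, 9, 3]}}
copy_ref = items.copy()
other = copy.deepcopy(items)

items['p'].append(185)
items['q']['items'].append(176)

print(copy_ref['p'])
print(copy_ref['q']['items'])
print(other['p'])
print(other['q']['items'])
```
[3, 1, 5, 4, 185]
[5, 9, 3, 176]
[3, 1, 5, 4]
[5, 9, 3]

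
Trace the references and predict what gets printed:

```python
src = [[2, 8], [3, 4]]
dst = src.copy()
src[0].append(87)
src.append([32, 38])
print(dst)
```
[[2, 8, 87], [3, 4]]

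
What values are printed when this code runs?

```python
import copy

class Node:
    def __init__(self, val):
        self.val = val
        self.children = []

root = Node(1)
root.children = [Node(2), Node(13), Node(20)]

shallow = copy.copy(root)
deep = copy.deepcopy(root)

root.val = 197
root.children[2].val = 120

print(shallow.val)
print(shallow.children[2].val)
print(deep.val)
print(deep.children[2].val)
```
1
120
1
20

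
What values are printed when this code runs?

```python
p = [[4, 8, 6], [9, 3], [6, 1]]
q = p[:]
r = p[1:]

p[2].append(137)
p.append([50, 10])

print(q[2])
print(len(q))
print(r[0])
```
[6, 1, 137]
3
[9, 3]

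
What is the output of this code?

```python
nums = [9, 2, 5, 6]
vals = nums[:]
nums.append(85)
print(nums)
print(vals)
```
[9, 2, 5, 6, 85]
[9, 2, 5, 6]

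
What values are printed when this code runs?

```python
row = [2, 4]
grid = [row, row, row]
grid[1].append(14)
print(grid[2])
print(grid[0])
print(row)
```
[2, 4, 14]
[2, 4, 14]
[2, 4, 14]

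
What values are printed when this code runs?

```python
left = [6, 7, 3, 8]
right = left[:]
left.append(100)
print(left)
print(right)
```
[6, 7, 3, 8, 100]
[6, 7, 3, 8]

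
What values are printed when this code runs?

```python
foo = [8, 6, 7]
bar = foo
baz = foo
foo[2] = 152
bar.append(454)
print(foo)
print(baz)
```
[8, 6, 152, 454]
[8, 6, 152, 454]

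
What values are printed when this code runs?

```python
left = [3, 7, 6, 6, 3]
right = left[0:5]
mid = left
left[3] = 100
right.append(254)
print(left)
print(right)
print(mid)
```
[3, 7, 6, 100, 3]
[3, 7, 6, 6, 3, 254]
[3, 7, 6, 100, 3]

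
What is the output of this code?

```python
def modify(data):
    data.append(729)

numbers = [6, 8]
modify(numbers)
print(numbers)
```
[6, 8, 729]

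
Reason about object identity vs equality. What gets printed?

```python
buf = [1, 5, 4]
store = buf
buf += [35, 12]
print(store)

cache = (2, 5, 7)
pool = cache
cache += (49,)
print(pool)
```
[1, 5, 4, 35, 12]
(2, 5, 7)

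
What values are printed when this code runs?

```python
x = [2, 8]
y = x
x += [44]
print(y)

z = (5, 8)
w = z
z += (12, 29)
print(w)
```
[2, 8, 44]
(5, 8)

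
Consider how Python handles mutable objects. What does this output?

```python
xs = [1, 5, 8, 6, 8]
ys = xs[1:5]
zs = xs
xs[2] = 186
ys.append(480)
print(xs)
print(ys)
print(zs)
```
[1, 5, 186, 6, 8]
[5, 8, 6, 8, 480]
[1, 5, 186, 6, 8]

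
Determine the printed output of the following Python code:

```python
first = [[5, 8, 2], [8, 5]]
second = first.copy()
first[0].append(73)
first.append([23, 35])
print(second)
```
[[5, 8, 2, 73], [8, 5]]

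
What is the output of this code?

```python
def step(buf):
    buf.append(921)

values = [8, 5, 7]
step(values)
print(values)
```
[8, 5, 7, 921]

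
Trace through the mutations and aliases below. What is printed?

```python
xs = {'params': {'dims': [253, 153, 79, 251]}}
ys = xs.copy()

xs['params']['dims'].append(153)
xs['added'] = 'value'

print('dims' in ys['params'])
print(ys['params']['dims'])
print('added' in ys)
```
True
[253, 153, 79, 251, 153]
False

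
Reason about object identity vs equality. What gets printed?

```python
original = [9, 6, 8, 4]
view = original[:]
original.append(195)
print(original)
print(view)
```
[9, 6, 8, 4, 195]
[9, 6, 8, 4]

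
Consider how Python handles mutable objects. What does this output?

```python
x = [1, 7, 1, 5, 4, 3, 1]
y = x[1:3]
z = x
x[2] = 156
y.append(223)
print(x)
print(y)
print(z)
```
[1, 7, 156, 5, 4, 3, 1]
[7, 1, 223]
[1, 7, 156, 5, 4, 3, 1]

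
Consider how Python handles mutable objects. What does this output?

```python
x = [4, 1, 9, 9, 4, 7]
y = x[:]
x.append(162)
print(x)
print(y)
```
[4, 1, 9, 9, 4, 7, 162]
[4, 1, 9, 9, 4, 7]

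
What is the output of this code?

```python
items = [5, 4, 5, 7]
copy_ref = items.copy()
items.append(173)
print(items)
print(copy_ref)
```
[5, 4, 5, 7, 173]
[5, 4, 5, 7]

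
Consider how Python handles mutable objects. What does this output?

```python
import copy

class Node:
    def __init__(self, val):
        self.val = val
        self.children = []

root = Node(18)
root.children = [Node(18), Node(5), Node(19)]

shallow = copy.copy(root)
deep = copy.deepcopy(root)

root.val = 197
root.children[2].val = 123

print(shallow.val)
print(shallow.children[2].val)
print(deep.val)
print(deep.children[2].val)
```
18
123
18
19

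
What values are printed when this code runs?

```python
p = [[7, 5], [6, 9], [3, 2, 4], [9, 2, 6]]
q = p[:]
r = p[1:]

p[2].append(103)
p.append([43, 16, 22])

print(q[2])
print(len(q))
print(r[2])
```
[3, 2, 4, 103]
4
[9, 2, 6]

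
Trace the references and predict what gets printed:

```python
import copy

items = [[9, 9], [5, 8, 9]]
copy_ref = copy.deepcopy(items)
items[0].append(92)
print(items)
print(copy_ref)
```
[[9, 9, 92], [5, 8, 9]]
[[9, 9], [5, 8, 9]]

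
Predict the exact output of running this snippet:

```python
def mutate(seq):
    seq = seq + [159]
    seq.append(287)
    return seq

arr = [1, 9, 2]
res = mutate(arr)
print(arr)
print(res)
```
[1, 9, 2]
[1, 9, 2, 159, 287]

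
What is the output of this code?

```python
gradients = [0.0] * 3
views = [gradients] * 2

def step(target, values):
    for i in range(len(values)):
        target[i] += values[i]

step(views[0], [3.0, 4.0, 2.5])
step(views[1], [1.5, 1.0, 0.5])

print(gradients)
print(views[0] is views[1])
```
[4.5, 5.0, 3.0]
True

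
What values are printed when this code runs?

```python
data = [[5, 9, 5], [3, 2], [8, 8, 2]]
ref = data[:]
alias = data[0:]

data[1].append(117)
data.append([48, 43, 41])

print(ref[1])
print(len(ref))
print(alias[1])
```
[3, 2, 117]
3
[3, 2, 117]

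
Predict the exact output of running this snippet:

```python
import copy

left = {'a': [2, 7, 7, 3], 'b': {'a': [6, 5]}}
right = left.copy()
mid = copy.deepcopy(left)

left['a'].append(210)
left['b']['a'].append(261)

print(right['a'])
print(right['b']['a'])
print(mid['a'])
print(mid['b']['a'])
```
[2, 7, 7, 3, 210]
[6, 5, 261]
[2, 7, 7, 3]
[6, 5]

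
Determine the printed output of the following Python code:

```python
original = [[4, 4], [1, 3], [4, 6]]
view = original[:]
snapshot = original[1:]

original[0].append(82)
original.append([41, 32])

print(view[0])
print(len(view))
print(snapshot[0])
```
[4, 4, 82]
3
[1, 3]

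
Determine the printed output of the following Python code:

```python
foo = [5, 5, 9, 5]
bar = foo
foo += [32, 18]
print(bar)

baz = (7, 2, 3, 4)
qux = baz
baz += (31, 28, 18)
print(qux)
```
[5, 5, 9, 5, 32, 18]
(7, 2, 3, 4)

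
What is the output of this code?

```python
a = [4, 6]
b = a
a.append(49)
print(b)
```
[4, 6, 49]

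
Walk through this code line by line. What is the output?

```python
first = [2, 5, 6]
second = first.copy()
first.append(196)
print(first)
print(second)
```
[2, 5, 6, 196]
[2, 5, 6]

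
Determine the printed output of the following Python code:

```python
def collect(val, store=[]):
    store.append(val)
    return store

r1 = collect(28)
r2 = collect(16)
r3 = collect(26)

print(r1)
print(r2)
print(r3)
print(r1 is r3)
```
[28, 16, 26]
[28, 16, 26]
[28, 16, 26]
True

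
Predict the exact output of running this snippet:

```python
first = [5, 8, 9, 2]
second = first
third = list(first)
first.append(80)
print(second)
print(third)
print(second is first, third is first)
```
[5, 8, 9, 2, 80]
[5, 8, 9, 2]
True False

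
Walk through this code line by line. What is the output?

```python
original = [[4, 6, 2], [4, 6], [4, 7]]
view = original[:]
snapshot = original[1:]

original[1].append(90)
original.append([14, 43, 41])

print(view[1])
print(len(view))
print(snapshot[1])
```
[4, 6, 90]
3
[4, 7]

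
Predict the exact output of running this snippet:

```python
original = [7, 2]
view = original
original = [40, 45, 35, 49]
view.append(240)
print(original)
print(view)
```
[40, 45, 35, 49]
[7, 2, 240]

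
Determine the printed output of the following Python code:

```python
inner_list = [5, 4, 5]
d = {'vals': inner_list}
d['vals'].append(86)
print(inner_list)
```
[5, 4, 5, 86]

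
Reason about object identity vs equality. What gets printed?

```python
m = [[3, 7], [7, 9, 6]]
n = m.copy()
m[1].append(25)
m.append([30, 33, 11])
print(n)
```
[[3, 7], [7, 9, 6, 25]]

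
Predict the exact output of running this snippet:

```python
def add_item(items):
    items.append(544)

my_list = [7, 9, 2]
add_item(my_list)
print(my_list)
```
[7, 9, 2, 544]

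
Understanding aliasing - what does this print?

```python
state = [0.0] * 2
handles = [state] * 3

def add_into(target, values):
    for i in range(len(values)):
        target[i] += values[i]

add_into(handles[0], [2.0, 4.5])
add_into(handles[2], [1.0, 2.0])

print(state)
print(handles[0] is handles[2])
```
[3.0, 6.5]
True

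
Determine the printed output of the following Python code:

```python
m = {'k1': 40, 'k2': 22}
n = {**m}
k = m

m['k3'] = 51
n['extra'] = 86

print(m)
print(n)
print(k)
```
{'k1': 40, 'k2': 22, 'k3': 51}
{'k1': 40, 'k2': 22, 'extra': 86}
{'k1': 40, 'k2': 22, 'k3': 51}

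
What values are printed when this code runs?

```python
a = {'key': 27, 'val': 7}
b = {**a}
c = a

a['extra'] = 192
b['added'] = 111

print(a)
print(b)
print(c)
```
{'key': 27, 'val': 7, 'extra': 192}
{'key': 27, 'val': 7, 'added': 111}
{'key': 27, 'val': 7, 'extra': 192}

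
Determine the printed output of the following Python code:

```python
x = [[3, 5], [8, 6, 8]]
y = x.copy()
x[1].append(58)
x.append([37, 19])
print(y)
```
[[3, 5], [8, 6, 8, 58]]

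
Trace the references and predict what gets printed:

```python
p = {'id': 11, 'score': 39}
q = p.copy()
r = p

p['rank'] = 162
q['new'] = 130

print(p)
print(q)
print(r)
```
{'id': 11, 'score': 39, 'rank': 162}
{'id': 11, 'score': 39, 'new': 130}
{'id': 11, 'score': 39, 'rank': 162}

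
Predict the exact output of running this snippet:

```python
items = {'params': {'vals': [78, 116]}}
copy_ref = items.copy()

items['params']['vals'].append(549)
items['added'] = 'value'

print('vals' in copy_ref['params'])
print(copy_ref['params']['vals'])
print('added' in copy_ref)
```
True
[78, 116, 549]
False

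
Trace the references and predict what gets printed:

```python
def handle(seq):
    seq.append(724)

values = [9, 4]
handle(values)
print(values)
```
[9, 4, 724]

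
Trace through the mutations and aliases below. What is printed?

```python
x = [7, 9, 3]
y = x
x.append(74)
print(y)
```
[7, 9, 3, 74]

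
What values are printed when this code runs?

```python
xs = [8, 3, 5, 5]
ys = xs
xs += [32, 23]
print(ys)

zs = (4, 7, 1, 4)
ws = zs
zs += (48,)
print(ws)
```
[8, 3, 5, 5, 32, 23]
(4, 7, 1, 4)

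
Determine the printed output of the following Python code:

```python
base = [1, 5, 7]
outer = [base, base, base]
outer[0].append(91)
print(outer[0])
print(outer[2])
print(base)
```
[1, 5, 7, 91]
[1, 5, 7, 91]
[1, 5, 7, 91]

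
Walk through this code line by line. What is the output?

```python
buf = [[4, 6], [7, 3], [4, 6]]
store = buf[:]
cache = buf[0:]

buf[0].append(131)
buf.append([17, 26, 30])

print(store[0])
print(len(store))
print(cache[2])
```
[4, 6, 131]
3
[4, 6]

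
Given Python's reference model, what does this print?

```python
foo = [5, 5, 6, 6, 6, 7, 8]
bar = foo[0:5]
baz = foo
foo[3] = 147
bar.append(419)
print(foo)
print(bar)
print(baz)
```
[5, 5, 6, 147, 6, 7, 8]
[5, 5, 6, 6, 6, 419]
[5, 5, 6, 147, 6, 7, 8]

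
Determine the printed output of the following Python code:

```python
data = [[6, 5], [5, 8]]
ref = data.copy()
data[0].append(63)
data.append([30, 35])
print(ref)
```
[[6, 5, 63], [5, 8]]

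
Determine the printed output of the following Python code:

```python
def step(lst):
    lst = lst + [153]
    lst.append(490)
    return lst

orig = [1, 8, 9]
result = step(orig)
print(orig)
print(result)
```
[1, 8, 9]
[1, 8, 9, 153, 490]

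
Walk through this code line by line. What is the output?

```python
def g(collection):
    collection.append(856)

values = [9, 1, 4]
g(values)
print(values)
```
[9, 1, 4, 856]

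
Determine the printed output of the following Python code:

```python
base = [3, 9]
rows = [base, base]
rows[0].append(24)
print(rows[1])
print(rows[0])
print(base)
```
[3, 9, 24]
[3, 9, 24]
[3, 9, 24]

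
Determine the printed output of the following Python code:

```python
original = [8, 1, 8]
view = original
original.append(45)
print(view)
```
[8, 1, 8, 45]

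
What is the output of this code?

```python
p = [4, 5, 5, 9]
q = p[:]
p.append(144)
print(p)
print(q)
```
[4, 5, 5, 9, 144]
[4, 5, 5, 9]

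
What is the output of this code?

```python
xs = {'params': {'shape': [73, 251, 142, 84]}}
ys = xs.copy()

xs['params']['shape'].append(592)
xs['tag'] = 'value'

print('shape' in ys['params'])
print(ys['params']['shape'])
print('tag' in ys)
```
True
[73, 251, 142, 84, 592]
False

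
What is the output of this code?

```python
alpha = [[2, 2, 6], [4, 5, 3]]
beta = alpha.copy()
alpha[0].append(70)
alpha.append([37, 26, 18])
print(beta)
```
[[2, 2, 6, 70], [4, 5, 3]]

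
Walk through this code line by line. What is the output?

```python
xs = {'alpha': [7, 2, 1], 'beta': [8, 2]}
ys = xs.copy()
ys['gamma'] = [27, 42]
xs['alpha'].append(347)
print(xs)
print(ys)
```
{'alpha': [7, 2, 1, 347], 'beta': [8, 2]}
{'alpha': [7, 2, 1, 347], 'beta': [8, 2], 'gamma': [27, 42]}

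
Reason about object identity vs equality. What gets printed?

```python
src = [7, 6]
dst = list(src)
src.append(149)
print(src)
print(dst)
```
[7, 6, 149]
[7, 6]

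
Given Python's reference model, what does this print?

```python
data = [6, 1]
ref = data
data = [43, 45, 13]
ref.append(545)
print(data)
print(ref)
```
[43, 45, 13]
[6, 1, 545]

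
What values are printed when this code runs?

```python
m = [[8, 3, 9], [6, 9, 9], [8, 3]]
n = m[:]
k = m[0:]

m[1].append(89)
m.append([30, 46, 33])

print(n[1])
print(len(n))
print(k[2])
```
[6, 9, 9, 89]
3
[8, 3]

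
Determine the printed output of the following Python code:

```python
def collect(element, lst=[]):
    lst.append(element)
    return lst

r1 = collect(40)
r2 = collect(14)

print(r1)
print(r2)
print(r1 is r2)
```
[40, 14]
[40, 14]
True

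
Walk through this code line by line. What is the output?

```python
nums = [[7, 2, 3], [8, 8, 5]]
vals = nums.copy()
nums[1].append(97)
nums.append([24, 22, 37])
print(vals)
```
[[7, 2, 3], [8, 8, 5, 97]]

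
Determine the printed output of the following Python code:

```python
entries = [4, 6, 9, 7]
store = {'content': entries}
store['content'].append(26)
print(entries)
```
[4, 6, 9, 7, 26]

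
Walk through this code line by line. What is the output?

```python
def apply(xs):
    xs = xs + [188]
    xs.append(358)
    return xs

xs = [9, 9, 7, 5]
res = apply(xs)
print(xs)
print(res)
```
[9, 9, 7, 5]
[9, 9, 7, 5, 188, 358]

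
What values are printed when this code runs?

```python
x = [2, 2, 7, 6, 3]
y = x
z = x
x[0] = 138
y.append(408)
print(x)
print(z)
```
[138, 2, 7, 6, 3, 408]
[138, 2, 7, 6, 3, 408]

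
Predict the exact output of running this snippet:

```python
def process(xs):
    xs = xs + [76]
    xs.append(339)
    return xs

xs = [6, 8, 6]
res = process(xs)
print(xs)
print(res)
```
[6, 8, 6]
[6, 8, 6, 76, 339]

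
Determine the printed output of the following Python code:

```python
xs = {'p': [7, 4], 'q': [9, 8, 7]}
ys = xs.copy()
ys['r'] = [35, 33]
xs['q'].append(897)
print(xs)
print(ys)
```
{'p': [7, 4], 'q': [9, 8, 7, 897]}
{'p': [7, 4], 'q': [9, 8, 7, 897], 'r': [35, 33]}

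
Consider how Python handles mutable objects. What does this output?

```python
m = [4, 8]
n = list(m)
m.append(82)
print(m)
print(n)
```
[4, 8, 82]
[4, 8]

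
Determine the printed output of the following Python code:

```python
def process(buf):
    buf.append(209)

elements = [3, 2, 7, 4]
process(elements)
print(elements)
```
[3, 2, 7, 4, 209]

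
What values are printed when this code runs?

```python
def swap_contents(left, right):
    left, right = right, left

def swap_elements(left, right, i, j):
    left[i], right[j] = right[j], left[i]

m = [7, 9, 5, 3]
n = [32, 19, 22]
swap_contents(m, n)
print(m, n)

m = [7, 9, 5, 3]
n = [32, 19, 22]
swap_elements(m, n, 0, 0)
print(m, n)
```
[7, 9, 5, 3] [32, 19, 22]
[32, 9, 5, 3] [7, 19, 22]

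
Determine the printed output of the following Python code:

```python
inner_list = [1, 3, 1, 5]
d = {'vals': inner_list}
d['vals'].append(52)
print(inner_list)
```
[1, 3, 1, 5, 52]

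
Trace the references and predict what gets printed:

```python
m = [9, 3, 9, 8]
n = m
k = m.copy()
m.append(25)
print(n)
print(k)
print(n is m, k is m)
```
[9, 3, 9, 8, 25]
[9, 3, 9, 8]
True False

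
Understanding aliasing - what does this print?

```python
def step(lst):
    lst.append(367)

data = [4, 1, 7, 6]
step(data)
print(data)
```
[4, 1, 7, 6, 367]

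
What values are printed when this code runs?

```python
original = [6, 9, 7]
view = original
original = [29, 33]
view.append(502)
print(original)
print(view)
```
[29, 33]
[6, 9, 7, 502]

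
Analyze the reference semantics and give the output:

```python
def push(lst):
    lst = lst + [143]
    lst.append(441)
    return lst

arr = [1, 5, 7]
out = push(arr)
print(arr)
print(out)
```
[1, 5, 7]
[1, 5, 7, 143, 441]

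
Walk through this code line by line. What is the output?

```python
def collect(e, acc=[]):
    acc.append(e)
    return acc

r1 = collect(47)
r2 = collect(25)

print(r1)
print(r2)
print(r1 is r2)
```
[47, 25]
[47, 25]
True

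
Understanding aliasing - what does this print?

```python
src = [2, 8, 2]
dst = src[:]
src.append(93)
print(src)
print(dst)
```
[2, 8, 2, 93]
[2, 8, 2]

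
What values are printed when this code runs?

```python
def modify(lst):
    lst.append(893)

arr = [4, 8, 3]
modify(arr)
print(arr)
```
[4, 8, 3, 893]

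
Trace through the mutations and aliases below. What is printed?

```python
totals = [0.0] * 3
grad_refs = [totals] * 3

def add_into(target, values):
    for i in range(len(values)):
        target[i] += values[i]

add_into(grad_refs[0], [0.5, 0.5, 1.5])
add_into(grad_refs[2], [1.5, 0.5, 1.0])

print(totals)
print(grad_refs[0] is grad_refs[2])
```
[2.0, 1.0, 2.5]
True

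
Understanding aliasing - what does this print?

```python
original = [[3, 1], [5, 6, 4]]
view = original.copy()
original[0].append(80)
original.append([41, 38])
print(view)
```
[[3, 1, 80], [5, 6, 4]]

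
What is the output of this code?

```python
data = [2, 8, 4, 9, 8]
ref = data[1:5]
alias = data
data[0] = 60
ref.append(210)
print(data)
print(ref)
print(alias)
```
[60, 8, 4, 9, 8]
[8, 4, 9, 8, 210]
[60, 8, 4, 9, 8]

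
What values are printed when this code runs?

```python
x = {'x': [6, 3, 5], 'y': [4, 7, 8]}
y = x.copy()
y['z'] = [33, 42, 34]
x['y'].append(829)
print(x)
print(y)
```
{'x': [6, 3, 5], 'y': [4, 7, 8, 829]}
{'x': [6, 3, 5], 'y': [4, 7, 8, 829], 'z': [33, 42, 34]}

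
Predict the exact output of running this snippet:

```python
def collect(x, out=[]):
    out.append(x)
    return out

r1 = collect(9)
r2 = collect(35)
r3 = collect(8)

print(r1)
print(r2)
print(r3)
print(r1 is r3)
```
[9, 35, 8]
[9, 35, 8]
[9, 35, 8]
True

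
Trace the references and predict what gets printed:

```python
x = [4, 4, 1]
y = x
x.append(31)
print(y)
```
[4, 4, 1, 31]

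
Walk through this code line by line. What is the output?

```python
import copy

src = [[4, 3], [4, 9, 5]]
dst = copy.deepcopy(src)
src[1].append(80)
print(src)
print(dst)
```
[[4, 3], [4, 9, 5, 80]]
[[4, 3], [4, 9, 5]]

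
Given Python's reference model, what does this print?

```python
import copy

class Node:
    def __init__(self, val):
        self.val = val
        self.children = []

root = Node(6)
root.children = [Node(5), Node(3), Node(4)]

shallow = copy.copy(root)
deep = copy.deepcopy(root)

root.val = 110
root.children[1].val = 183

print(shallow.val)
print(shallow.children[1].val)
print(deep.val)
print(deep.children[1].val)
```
6
183
6
3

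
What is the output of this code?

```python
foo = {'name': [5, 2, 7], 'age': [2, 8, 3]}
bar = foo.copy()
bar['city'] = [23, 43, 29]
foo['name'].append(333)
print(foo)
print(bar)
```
{'name': [5, 2, 7, 333], 'age': [2, 8, 3]}
{'name': [5, 2, 7, 333], 'age': [2, 8, 3], 'city': [23, 43, 29]}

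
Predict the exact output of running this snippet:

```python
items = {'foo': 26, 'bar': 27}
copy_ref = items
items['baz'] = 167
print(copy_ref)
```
{'foo': 26, 'bar': 27, 'baz': 167}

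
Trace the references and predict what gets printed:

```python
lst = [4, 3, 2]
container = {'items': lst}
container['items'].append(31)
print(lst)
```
[4, 3, 2, 31]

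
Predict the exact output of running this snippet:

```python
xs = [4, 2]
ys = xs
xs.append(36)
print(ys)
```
[4, 2, 36]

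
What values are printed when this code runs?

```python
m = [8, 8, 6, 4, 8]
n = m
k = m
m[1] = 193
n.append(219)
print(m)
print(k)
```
[8, 193, 6, 4, 8, 219]
[8, 193, 6, 4, 8, 219]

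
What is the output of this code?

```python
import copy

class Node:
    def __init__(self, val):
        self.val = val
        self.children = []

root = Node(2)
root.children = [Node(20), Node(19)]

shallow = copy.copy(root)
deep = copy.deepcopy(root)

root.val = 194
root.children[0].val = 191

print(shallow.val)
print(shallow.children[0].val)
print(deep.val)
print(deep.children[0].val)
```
2
191
2
20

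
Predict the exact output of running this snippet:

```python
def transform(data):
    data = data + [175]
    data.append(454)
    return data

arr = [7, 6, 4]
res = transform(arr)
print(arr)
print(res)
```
[7, 6, 4]
[7, 6, 4, 175, 454]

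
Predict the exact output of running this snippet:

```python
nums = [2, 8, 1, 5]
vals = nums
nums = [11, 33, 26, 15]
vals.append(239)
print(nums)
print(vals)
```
[11, 33, 26, 15]
[2, 8, 1, 5, 239]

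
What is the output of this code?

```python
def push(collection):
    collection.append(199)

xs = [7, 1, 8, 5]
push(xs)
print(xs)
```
[7, 1, 8, 5, 199]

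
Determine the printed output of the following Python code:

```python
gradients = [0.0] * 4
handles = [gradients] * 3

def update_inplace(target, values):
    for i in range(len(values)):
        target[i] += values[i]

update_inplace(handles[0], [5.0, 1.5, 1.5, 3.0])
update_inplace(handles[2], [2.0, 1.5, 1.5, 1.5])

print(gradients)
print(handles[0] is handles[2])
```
[7.0, 3.0, 3.0, 4.5]
True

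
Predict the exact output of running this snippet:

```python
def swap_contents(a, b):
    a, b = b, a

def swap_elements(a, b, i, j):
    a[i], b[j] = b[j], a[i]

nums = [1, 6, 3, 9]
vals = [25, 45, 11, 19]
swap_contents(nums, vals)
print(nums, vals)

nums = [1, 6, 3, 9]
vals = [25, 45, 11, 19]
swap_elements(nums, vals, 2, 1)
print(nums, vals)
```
[1, 6, 3, 9] [25, 45, 11, 19]
[1, 6, 45, 9] [25, 3, 11, 19]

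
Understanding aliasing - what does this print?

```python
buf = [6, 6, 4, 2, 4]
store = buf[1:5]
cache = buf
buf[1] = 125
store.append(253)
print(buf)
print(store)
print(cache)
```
[6, 125, 4, 2, 4]
[6, 4, 2, 4, 253]
[6, 125, 4, 2, 4]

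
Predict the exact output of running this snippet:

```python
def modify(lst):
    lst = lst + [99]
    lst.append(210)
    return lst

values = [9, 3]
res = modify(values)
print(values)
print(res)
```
[9, 3]
[9, 3, 99, 210]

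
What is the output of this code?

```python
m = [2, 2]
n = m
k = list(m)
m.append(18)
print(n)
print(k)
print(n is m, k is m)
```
[2, 2, 18]
[2, 2]
True False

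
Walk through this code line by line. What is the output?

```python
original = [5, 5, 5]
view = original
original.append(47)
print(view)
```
[5, 5, 5, 47]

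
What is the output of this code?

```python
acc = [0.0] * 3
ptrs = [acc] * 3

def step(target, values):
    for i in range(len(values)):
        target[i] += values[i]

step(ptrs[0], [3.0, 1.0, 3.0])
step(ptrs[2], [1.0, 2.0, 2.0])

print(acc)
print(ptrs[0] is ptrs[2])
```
[4.0, 3.0, 5.0]
True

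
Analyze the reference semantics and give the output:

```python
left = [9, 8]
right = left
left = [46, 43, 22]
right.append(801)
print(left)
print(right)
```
[46, 43, 22]
[9, 8, 801]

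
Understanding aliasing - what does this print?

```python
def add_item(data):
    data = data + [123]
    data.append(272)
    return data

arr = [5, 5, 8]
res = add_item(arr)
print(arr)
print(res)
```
[5, 5, 8]
[5, 5, 8, 123, 272]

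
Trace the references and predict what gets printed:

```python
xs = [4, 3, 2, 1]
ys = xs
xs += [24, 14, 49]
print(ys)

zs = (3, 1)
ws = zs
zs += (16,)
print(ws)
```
[4, 3, 2, 1, 24, 14, 49]
(3, 1)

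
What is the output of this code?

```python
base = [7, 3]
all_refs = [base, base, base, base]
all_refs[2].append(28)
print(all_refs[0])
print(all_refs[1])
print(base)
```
[7, 3, 28]
[7, 3, 28]
[7, 3, 28]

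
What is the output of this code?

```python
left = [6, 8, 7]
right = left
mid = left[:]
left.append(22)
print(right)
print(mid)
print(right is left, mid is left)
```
[6, 8, 7, 22]
[6, 8, 7]
True False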